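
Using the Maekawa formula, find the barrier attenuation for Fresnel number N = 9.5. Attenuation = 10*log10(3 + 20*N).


3 + 20*N = 3 + 20*9.5 = 193
Att = 10*log10(193) = 22.856 dB


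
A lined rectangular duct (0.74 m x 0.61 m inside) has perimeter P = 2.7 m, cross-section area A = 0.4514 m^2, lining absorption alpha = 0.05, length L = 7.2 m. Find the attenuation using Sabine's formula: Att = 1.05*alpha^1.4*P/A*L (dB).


alpha^1.4 = 0.05^1.4 = 0.0150854
Attenuation rate = 1.05 * alpha^1.4 * P / A
= 1.05 * 0.0150854 * 2.7 / 0.4514 = 0.0947433 dB/m
Total Att = 0.0947433 * 7.2 = 0.68215 dB


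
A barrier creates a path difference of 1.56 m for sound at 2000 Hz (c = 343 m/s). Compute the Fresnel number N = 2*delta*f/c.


N = 2*delta*f/c = 2*delta/lambda, where lambda = c/f
lambda = 343 / 2000 = 0.1715 m
N = 2 * 1.56 / 0.1715 = 18.192


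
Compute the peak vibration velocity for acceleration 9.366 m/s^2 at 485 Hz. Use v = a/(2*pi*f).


omega = 2*pi*f = 2*pi*485 = 3047.34 rad/s
v = a / omega = 9.366 / 3047.34 = 0.0030735 m/s


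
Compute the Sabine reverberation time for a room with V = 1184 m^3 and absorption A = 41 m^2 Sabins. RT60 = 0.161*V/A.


RT60 = 0.161 * 1184 / 41 = 4.6494 s


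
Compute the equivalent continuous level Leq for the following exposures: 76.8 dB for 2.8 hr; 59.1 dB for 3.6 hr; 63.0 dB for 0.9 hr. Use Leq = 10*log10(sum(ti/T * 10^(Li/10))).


T_total = 2.8 + 3.6 + 0.9 = 7.3 hr
(2.8/7.3) * 10^(76.8/10) = 1.83584e+07
(3.6/7.3) * 10^(59.1/10) = 400848
(0.9/7.3) * 10^(63.0/10) = 245991
Sum = 1.83584e+07 + 400848 + 245991 = 1.90052e+07
Leq = 10*log10(1.90052e+07) = 72.789 dB


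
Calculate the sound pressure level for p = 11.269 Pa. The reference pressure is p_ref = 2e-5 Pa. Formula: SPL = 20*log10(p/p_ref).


p / p_ref = 11.269 / 2e-5 = 563450
SPL = 20 * log10(563450) = 115.02 dB


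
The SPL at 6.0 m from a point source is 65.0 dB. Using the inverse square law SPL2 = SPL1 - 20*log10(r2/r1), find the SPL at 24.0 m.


r2/r1 = 24.0/6.0 = 4
Correction = 20*log10(4) = 12.0412 dB
SPL2 = 65.0 - 12.0412 = 52.959 dB


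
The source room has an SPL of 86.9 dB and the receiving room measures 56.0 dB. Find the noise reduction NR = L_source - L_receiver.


NR = L_source - L_receiver (difference between source and receiving room levels)
NR = 86.9 - 56.0 = 30.9 dB


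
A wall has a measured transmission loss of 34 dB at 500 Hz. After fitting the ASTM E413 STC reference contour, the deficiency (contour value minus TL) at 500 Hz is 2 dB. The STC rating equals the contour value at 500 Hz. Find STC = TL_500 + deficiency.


By ASTM E413, STC = value of the fitted reference contour at 500 Hz.
Contour value at 500 Hz = TL_500 + deficiency = 34 + 2 = 36
STC = 36


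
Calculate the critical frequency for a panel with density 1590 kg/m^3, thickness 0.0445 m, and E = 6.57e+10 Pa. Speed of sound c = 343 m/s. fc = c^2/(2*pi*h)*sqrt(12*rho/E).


12*rho/E = 12*1590/6.57e+10 = 2.90411e-07
sqrt(12*rho/E) = sqrt(2.90411e-07) = 0.000538898
c^2/(2*pi*h) = 343^2/(2*pi*0.0445) = 420773
fc = 420773 * 0.000538898 = 226.75 Hz


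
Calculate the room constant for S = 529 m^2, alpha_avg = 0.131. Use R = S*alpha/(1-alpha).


R = 529 * 0.131 / (1 - 0.131) = 79.746 m^2


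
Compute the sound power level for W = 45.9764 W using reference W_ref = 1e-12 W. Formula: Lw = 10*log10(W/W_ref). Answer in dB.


W / W_ref = 45.9764 / 1e-12 = 4.59764e+13
Lw = 10 * log10(4.59764e+13) = 136.63 dB


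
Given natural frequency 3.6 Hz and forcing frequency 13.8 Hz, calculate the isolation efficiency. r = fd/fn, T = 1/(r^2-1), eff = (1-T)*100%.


r = 13.8 / 3.6 = 3.83333
r^2 - 1 = 3.83333^2 - 1 = 13.6944
T = 1/13.6944 = 0.0730225
Efficiency = (1 - 0.0730225)*100 = 92.698 %


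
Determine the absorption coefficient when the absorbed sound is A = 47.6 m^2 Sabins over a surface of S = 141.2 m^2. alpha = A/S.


Absorption coefficient = absorbed power / incident power
alpha = A / S = 47.6 / 141.2 = 0.33711


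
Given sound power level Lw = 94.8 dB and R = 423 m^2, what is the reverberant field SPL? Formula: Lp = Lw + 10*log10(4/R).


4/R = 4/423 = 0.00945626
Lp = 94.8 + 10*log10(0.00945626) = 74.557 dB


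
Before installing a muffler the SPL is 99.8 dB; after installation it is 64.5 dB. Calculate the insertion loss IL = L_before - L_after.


Insertion loss = SPL without muffler - SPL with muffler
IL = 99.8 - 64.5 = 35.3 dB


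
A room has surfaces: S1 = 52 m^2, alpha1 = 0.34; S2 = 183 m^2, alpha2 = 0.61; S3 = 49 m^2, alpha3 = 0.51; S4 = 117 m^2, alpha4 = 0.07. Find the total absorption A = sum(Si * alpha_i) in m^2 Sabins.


52 * 0.34 = 17.68
183 * 0.61 = 111.63
49 * 0.51 = 24.99
117 * 0.07 = 8.19
A_total = 17.68 + 111.63 + 24.99 + 8.19 = 162.49 m^2


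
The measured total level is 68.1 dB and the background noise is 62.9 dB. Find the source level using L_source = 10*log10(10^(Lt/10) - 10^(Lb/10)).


10^(68.1/10) = 6.45654e+06
10^(62.9/10) = 1.94984e+06
Difference = 6.45654e+06 - 1.94984e+06 = 4.5067e+06
L_source = 10*log10(4.5067e+06) = 66.539 dB


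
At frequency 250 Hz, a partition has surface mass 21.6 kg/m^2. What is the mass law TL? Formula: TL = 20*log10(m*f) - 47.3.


m * f = 21.6 * 250 = 5400
20*log10(5400) = 74.6479 dB
TL = 74.6479 - 47.3 = 27.348 dB


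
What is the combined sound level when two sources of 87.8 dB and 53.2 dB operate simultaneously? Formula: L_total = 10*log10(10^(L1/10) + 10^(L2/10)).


10^(87.8/10) = 6.0256e+08
10^(53.2/10) = 208930
Sum = 6.0256e+08 + 208930 = 6.02769e+08
L_total = 10*log10(6.02769e+08) = 87.802 dB


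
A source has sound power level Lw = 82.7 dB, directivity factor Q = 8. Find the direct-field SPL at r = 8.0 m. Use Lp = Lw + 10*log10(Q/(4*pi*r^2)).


4*pi*r^2 = 4*pi*8.0^2 = 804.248 m^2
Q / (4*pi*r^2) = 8 / 804.248 = 0.00994718
Lp = 82.7 + 10*log10(0.00994718) = 62.677 dB


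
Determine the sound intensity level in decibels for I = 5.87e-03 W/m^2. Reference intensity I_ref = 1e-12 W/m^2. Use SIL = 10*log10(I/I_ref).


I / I_ref = 5.87e-03 / 1e-12 = 5.87e+09
SIL = 10 * log10(5.87e+09) = 97.686 dB


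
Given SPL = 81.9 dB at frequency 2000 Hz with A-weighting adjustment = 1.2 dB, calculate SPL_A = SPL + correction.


A-weighting table: 2000 Hz -> 1.2 dB correction
SPL_A = SPL + correction = 81.9 + (1.2) = 83.1 dBA


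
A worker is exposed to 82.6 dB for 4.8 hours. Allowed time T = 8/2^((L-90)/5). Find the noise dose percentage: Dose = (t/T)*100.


T_allowed = 8 / 2^((82.6 - 90)/5) = 22.3159 hr
Dose = 4.8 / 22.3159 * 100 = 21.509 %


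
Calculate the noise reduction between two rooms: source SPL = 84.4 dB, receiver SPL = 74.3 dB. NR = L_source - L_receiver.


NR = L_source - L_receiver (difference between source and receiving room levels)
NR = 84.4 - 74.3 = 10.1 dB


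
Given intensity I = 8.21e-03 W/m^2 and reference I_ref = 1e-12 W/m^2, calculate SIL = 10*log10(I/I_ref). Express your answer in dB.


I / I_ref = 8.21e-03 / 1e-12 = 8.21e+09
SIL = 10 * log10(8.21e+09) = 99.143 dB


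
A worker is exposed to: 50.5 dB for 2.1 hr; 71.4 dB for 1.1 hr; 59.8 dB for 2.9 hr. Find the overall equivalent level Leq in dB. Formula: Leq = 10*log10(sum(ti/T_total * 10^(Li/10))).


T_total = 2.1 + 1.1 + 2.9 = 6.1 hr
(2.1/6.1) * 10^(50.5/10) = 38626.9
(1.1/6.1) * 10^(71.4/10) = 2.48922e+06
(2.9/6.1) * 10^(59.8/10) = 454013
Sum = 38626.9 + 2.48922e+06 + 454013 = 2.98186e+06
Leq = 10*log10(2.98186e+06) = 64.745 dB


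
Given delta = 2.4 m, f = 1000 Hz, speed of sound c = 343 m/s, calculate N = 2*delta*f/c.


N = 2*delta*f/c = 2*delta/lambda, where lambda = c/f
lambda = 343 / 1000 = 0.343 m
N = 2 * 2.4 / 0.343 = 13.994


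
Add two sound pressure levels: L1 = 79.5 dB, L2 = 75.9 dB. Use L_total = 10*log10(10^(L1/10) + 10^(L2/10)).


10^(79.5/10) = 8.91251e+07
10^(75.9/10) = 3.89045e+07
Sum = 8.91251e+07 + 3.89045e+07 = 1.2803e+08
L_total = 10*log10(1.2803e+08) = 81.073 dB


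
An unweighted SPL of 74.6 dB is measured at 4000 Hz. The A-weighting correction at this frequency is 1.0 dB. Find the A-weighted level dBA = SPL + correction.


A-weighting table: 4000 Hz -> 1.0 dB correction
SPL_A = SPL + correction = 74.6 + (1.0) = 75.6 dBA


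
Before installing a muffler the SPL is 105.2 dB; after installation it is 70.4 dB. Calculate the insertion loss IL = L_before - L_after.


Insertion loss = SPL without muffler - SPL with muffler
IL = 105.2 - 70.4 = 34.8 dB


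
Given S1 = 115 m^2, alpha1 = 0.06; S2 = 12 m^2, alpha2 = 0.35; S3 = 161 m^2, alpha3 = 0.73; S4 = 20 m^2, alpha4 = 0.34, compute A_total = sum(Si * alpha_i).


115 * 0.06 = 6.9
12 * 0.35 = 4.2
161 * 0.73 = 117.53
20 * 0.34 = 6.8
A_total = 6.9 + 4.2 + 117.53 + 6.8 = 135.43 m^2


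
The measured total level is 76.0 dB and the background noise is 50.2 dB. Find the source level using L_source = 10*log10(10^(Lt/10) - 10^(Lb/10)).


10^(76.0/10) = 3.98107e+07
10^(50.2/10) = 104713
Difference = 3.98107e+07 - 104713 = 3.9706e+07
L_source = 10*log10(3.9706e+07) = 75.989 dB


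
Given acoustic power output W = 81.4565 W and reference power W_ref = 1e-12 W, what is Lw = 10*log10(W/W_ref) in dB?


W / W_ref = 81.4565 / 1e-12 = 8.14565e+13
Lw = 10 * log10(8.14565e+13) = 139.11 dB


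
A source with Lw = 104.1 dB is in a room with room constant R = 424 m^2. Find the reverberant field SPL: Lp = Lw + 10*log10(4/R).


4/R = 4/424 = 0.00943396
Lp = 104.1 + 10*log10(0.00943396) = 83.847 dB


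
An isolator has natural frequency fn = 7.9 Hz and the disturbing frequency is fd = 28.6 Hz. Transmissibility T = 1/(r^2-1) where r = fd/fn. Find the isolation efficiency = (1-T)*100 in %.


r = 28.6 / 7.9 = 3.62025
r^2 - 1 = 3.62025^2 - 1 = 12.1062
T = 1/12.1062 = 0.0826023
Efficiency = (1 - 0.0826023)*100 = 91.74 %


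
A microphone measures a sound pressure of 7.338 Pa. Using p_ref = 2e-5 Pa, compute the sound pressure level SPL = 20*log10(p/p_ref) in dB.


p / p_ref = 7.338 / 2e-5 = 366900
SPL = 20 * log10(366900) = 111.29 dB


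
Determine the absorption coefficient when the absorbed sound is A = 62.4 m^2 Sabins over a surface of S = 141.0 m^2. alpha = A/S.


Absorption coefficient = absorbed power / incident power
alpha = A / S = 62.4 / 141.0 = 0.44255


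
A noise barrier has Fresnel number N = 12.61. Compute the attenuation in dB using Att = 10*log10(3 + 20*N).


3 + 20*N = 3 + 20*12.61 = 255.2
Att = 10*log10(255.2) = 24.069 dB


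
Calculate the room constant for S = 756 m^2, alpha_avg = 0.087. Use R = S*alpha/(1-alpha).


R = 756 * 0.087 / (1 - 0.087) = 72.039 m^2


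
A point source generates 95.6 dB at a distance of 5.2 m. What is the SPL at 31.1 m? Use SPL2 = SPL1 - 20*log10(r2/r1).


r2/r1 = 31.1/5.2 = 5.98077
Correction = 20*log10(5.98077) = 15.5351 dB
SPL2 = 95.6 - 15.5351 = 80.065 dB


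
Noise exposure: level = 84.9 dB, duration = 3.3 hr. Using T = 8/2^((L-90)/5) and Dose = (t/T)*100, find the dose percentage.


T_allowed = 8 / 2^((84.9 - 90)/5) = 16.2234 hr
Dose = 3.3 / 16.2234 * 100 = 20.341 %


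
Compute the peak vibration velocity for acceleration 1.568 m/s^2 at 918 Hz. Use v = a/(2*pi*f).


omega = 2*pi*f = 2*pi*918 = 5767.96 rad/s
v = a / omega = 1.568 / 5767.96 = 0.00027185 m/s


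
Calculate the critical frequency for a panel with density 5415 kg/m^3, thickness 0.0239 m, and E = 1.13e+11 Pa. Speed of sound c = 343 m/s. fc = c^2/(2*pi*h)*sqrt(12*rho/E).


12*rho/E = 12*5415/1.13e+11 = 5.75044e-07
sqrt(12*rho/E) = sqrt(5.75044e-07) = 0.000758317
c^2/(2*pi*h) = 343^2/(2*pi*0.0239) = 783449
fc = 783449 * 0.000758317 = 594.1 Hz


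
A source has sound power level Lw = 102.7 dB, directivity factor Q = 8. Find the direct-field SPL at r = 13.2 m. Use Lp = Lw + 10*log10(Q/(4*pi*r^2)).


4*pi*r^2 = 4*pi*13.2^2 = 2189.56 m^2
Q / (4*pi*r^2) = 8 / 2189.56 = 0.0036537
Lp = 102.7 + 10*log10(0.0036537) = 78.327 dB


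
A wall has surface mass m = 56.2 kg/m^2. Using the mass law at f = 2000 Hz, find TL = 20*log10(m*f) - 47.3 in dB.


m * f = 56.2 * 2000 = 112400
20*log10(112400) = 101.015 dB
TL = 101.015 - 47.3 = 53.715 dB


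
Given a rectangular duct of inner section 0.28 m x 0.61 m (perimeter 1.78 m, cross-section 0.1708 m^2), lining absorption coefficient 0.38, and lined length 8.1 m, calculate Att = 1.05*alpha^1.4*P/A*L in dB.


alpha^1.4 = 0.38^1.4 = 0.258046
Attenuation rate = 1.05 * alpha^1.4 * P / A
= 1.05 * 0.258046 * 1.78 / 0.1708 = 2.8237 dB/m
Total Att = 2.8237 * 8.1 = 22.872 dB


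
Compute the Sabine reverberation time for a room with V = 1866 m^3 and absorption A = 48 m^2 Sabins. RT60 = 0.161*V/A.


RT60 = 0.161 * 1866 / 48 = 6.2589 s


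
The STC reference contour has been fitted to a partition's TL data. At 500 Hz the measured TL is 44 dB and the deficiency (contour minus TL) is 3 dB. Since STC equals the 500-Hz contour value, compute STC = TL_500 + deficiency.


By ASTM E413, STC = value of the fitted reference contour at 500 Hz.
Contour value at 500 Hz = TL_500 + deficiency = 44 + 3 = 47
STC = 47


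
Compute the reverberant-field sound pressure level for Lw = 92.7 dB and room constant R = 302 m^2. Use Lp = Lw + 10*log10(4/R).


4/R = 4/302 = 0.013245
Lp = 92.7 + 10*log10(0.013245) = 73.921 dB


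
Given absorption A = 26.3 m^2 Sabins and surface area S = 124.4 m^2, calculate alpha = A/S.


Absorption coefficient = absorbed power / incident power
alpha = A / S = 26.3 / 124.4 = 0.21141


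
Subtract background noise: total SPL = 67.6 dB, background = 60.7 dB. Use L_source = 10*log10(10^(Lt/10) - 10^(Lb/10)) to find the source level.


10^(67.6/10) = 5.7544e+06
10^(60.7/10) = 1.1749e+06
Difference = 5.7544e+06 - 1.1749e+06 = 4.5795e+06
L_source = 10*log10(4.5795e+06) = 66.608 dB


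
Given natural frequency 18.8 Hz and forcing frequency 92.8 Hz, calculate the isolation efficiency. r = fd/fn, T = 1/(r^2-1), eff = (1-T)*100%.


r = 92.8 / 18.8 = 4.93617
r^2 - 1 = 4.93617^2 - 1 = 23.3658
T = 1/23.3658 = 0.0427976
Efficiency = (1 - 0.0427976)*100 = 95.72 %


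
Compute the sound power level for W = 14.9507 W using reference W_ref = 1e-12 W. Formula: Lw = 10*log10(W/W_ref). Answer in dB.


W / W_ref = 14.9507 / 1e-12 = 1.49507e+13
Lw = 10 * log10(1.49507e+13) = 131.75 dB


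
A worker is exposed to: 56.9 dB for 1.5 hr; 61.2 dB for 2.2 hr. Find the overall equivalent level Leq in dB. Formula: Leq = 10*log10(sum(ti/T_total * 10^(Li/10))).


T_total = 1.5 + 2.2 = 3.7 hr
(1.5/3.7) * 10^(56.9/10) = 198559
(2.2/3.7) * 10^(61.2/10) = 783828
Sum = 198559 + 783828 = 982387
Leq = 10*log10(982387) = 59.923 dB


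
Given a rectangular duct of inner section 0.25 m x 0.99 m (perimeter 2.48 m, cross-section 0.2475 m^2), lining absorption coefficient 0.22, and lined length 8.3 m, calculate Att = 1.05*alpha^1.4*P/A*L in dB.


alpha^1.4 = 0.22^1.4 = 0.120058
Attenuation rate = 1.05 * alpha^1.4 * P / A
= 1.05 * 0.120058 * 2.48 / 0.2475 = 1.26316 dB/m
Total Att = 1.26316 * 8.3 = 10.484 dB


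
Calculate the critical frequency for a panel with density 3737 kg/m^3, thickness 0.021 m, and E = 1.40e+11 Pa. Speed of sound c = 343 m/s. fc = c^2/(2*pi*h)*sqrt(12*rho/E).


12*rho/E = 12*3737/1.40e+11 = 3.20314e-07
sqrt(12*rho/E) = sqrt(3.20314e-07) = 0.000565963
c^2/(2*pi*h) = 343^2/(2*pi*0.021) = 891639
fc = 891639 * 0.000565963 = 504.63 Hz


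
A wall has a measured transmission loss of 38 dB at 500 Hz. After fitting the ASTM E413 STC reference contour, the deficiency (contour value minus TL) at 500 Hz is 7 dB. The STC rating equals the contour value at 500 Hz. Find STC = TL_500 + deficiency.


By ASTM E413, STC = value of the fitted reference contour at 500 Hz.
Contour value at 500 Hz = TL_500 + deficiency = 38 + 7 = 45
STC = 45


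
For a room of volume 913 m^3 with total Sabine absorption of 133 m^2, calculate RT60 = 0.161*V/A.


RT60 = 0.161 * 913 / 133 = 1.1052 s


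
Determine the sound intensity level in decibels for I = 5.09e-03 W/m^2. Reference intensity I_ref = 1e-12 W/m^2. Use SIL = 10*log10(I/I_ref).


I / I_ref = 5.09e-03 / 1e-12 = 5.09e+09
SIL = 10 * log10(5.09e+09) = 97.067 dB


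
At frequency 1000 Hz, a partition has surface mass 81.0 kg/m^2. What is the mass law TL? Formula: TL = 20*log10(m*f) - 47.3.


m * f = 81.0 * 1000 = 81000
20*log10(81000) = 98.1697 dB
TL = 98.1697 - 47.3 = 50.87 dB


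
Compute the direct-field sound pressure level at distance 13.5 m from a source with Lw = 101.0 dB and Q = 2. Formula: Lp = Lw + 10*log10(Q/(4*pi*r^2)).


4*pi*r^2 = 4*pi*13.5^2 = 2290.22 m^2
Q / (4*pi*r^2) = 2 / 2290.22 = 0.000873279
Lp = 101.0 + 10*log10(0.000873279) = 70.412 dB


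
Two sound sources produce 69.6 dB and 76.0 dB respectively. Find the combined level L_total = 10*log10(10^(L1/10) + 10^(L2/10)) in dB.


10^(69.6/10) = 9.12011e+06
10^(76.0/10) = 3.98107e+07
Sum = 9.12011e+06 + 3.98107e+07 = 4.89308e+07
L_total = 10*log10(4.89308e+07) = 76.896 dB


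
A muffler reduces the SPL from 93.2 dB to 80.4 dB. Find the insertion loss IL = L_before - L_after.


Insertion loss = SPL without muffler - SPL with muffler
IL = 93.2 - 80.4 = 12.8 dB


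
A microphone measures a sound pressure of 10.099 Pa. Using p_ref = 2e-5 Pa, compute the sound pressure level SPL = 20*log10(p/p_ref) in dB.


p / p_ref = 10.099 / 2e-5 = 504950
SPL = 20 * log10(504950) = 114.06 dB


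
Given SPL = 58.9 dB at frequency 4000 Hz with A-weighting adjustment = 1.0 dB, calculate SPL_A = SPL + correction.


A-weighting table: 4000 Hz -> 1.0 dB correction
SPL_A = SPL + correction = 58.9 + (1.0) = 59.9 dBA


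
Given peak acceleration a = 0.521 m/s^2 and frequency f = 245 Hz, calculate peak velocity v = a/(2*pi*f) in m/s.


omega = 2*pi*f = 2*pi*245 = 1539.38 rad/s
v = a / omega = 0.521 / 1539.38 = 0.00033845 m/s


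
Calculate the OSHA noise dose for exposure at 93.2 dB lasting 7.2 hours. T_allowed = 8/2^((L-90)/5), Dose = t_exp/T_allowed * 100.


T_allowed = 8 / 2^((93.2 - 90)/5) = 5.1337 hr
Dose = 7.2 / 5.1337 * 100 = 140.25 %


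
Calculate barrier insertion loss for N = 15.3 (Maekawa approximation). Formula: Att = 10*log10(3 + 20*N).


3 + 20*N = 3 + 20*15.3 = 309
Att = 10*log10(309) = 24.9 dB


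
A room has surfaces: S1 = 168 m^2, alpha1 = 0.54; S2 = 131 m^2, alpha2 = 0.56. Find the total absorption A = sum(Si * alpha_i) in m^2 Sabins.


168 * 0.54 = 90.72
131 * 0.56 = 73.36
A_total = 90.72 + 73.36 = 164.08 m^2


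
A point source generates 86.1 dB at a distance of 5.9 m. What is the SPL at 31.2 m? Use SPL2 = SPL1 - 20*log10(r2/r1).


r2/r1 = 31.2/5.9 = 5.28814
Correction = 20*log10(5.28814) = 14.4661 dB
SPL2 = 86.1 - 14.4661 = 71.634 dB


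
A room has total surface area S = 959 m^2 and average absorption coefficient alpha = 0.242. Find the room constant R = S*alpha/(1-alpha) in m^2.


R = 959 * 0.242 / (1 - 0.242) = 306.17 m^2


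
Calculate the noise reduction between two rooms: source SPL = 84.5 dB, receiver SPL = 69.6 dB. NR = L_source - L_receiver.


NR = L_source - L_receiver (difference between source and receiving room levels)
NR = 84.5 - 69.6 = 14.9 dB


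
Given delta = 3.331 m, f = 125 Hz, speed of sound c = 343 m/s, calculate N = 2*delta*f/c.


N = 2*delta*f/c = 2*delta/lambda, where lambda = c/f
lambda = 343 / 125 = 2.744 m
N = 2 * 3.331 / 2.744 = 2.4278


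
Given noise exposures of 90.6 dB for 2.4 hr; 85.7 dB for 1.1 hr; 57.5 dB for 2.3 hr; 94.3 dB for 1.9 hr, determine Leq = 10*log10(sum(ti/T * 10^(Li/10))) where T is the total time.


T_total = 2.4 + 1.1 + 2.3 + 1.9 = 7.7 hr
(2.4/7.7) * 10^(90.6/10) = 3.57866e+08
(1.1/7.7) * 10^(85.7/10) = 5.30765e+07
(2.3/7.7) * 10^(57.5/10) = 167972
(1.9/7.7) * 10^(94.3/10) = 6.64145e+08
Sum = 3.57866e+08 + 5.30765e+07 + 167972 + 6.64145e+08 = 1.07526e+09
Leq = 10*log10(1.07526e+09) = 90.315 dB


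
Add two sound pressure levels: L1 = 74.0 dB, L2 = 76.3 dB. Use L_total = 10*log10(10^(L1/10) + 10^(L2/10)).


10^(74.0/10) = 2.51189e+07
10^(76.3/10) = 4.2658e+07
Sum = 2.51189e+07 + 4.2658e+07 = 6.77769e+07
L_total = 10*log10(6.77769e+07) = 78.311 dB


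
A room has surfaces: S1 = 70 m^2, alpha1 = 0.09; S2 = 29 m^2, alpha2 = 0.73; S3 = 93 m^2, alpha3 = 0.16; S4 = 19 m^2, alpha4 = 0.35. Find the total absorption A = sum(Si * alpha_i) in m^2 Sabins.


70 * 0.09 = 6.3
29 * 0.73 = 21.17
93 * 0.16 = 14.88
19 * 0.35 = 6.65
A_total = 6.3 + 21.17 + 14.88 + 6.65 = 49 m^2


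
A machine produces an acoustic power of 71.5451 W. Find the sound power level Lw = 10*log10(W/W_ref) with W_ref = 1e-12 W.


W / W_ref = 71.5451 / 1e-12 = 7.15451e+13
Lw = 10 * log10(7.15451e+13) = 138.55 dB


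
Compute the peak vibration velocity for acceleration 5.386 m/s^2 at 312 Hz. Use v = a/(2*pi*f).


omega = 2*pi*f = 2*pi*312 = 1960.35 rad/s
v = a / omega = 5.386 / 1960.35 = 0.0027475 m/s


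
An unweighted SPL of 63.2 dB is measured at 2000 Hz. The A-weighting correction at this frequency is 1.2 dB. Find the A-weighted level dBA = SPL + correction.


A-weighting table: 2000 Hz -> 1.2 dB correction
SPL_A = SPL + correction = 63.2 + (1.2) = 64.4 dBA


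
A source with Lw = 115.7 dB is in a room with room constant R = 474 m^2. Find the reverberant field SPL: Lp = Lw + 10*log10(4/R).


4/R = 4/474 = 0.00843882
Lp = 115.7 + 10*log10(0.00843882) = 94.963 dB


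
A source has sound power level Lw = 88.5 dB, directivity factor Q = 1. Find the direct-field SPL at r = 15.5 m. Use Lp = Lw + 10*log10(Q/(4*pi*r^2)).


4*pi*r^2 = 4*pi*15.5^2 = 3019.07 m^2
Q / (4*pi*r^2) = 1 / 3019.07 = 0.000331228
Lp = 88.5 + 10*log10(0.000331228) = 53.701 dB


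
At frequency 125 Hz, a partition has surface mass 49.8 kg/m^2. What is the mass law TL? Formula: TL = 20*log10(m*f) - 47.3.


m * f = 49.8 * 125 = 6225
20*log10(6225) = 75.8828 dB
TL = 75.8828 - 47.3 = 28.583 dB


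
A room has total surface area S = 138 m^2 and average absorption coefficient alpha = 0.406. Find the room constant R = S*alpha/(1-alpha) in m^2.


R = 138 * 0.406 / (1 - 0.406) = 94.323 m^2


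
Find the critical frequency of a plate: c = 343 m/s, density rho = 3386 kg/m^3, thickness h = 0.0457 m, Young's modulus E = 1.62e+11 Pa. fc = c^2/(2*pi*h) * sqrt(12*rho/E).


12*rho/E = 12*3386/1.62e+11 = 2.50815e-07
sqrt(12*rho/E) = sqrt(2.50815e-07) = 0.000500814
c^2/(2*pi*h) = 343^2/(2*pi*0.0457) = 409725
fc = 409725 * 0.000500814 = 205.2 Hz


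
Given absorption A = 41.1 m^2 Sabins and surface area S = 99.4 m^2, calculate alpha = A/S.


Absorption coefficient = absorbed power / incident power
alpha = A / S = 41.1 / 99.4 = 0.41348


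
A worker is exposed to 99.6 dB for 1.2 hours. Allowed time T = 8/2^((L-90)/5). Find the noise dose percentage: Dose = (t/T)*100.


T_allowed = 8 / 2^((99.6 - 90)/5) = 2.11404 hr
Dose = 1.2 / 2.11404 * 100 = 56.763 %


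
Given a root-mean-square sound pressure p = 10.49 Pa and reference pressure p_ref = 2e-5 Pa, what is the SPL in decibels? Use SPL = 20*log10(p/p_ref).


p / p_ref = 10.49 / 2e-5 = 524500
SPL = 20 * log10(524500) = 114.39 dB


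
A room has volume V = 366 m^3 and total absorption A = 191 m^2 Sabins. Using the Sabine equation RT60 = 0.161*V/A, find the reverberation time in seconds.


RT60 = 0.161 * 366 / 191 = 0.30851 s


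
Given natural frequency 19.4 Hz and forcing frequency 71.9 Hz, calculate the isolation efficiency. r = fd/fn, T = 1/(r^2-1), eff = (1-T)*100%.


r = 71.9 / 19.4 = 3.70619
r^2 - 1 = 3.70619^2 - 1 = 12.7358
T = 1/12.7358 = 0.0785188
Efficiency = (1 - 0.0785188)*100 = 92.148 %


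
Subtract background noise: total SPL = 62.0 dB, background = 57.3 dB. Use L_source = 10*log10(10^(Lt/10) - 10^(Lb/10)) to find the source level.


10^(62.0/10) = 1.58489e+06
10^(57.3/10) = 537032
Difference = 1.58489e+06 - 537032 = 1.04786e+06
L_source = 10*log10(1.04786e+06) = 60.203 dB


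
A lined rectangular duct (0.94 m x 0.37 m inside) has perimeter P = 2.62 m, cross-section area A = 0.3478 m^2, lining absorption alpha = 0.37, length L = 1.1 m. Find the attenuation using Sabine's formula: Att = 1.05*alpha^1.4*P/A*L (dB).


alpha^1.4 = 0.37^1.4 = 0.248589
Attenuation rate = 1.05 * alpha^1.4 * P / A
= 1.05 * 0.248589 * 2.62 / 0.3478 = 1.96627 dB/m
Total Att = 1.96627 * 1.1 = 2.1629 dB


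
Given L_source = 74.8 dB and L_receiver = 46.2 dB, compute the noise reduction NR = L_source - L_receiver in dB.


NR = L_source - L_receiver (difference between source and receiving room levels)
NR = 74.8 - 46.2 = 28.6 dB


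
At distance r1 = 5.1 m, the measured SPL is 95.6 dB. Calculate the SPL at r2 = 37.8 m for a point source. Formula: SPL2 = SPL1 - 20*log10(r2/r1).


r2/r1 = 37.8/5.1 = 7.41176
Correction = 20*log10(7.41176) = 17.3984 dB
SPL2 = 95.6 - 17.3984 = 78.202 dB


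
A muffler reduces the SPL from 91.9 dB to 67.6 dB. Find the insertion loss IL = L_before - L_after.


Insertion loss = SPL without muffler - SPL with muffler
IL = 91.9 - 67.6 = 24.3 dB


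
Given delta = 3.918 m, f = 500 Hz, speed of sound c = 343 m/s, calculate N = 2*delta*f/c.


N = 2*delta*f/c = 2*delta/lambda, where lambda = c/f
lambda = 343 / 500 = 0.686 m
N = 2 * 3.918 / 0.686 = 11.423


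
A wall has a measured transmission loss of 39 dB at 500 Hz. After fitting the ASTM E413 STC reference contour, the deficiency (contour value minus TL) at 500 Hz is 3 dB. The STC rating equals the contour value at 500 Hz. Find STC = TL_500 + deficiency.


By ASTM E413, STC = value of the fitted reference contour at 500 Hz.
Contour value at 500 Hz = TL_500 + deficiency = 39 + 3 = 42
STC = 42


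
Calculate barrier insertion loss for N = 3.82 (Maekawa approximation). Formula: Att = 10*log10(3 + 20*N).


3 + 20*N = 3 + 20*3.82 = 79.4
Att = 10*log10(79.4) = 18.998 dB


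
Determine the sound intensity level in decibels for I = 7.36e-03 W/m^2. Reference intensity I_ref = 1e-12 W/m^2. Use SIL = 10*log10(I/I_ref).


I / I_ref = 7.36e-03 / 1e-12 = 7.36e+09
SIL = 10 * log10(7.36e+09) = 98.669 dB


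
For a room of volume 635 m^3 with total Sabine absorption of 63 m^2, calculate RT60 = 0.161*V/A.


RT60 = 0.161 * 635 / 63 = 1.6228 s


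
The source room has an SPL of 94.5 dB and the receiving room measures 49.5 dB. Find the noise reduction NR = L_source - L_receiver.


NR = L_source - L_receiver (difference between source and receiving room levels)
NR = 94.5 - 49.5 = 45 dB


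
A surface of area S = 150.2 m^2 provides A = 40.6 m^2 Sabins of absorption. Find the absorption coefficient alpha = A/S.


Absorption coefficient = absorbed power / incident power
alpha = A / S = 40.6 / 150.2 = 0.27031


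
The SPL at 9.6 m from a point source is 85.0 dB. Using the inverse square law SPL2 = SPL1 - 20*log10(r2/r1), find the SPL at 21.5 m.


r2/r1 = 21.5/9.6 = 2.23958
Correction = 20*log10(2.23958) = 7.00333 dB
SPL2 = 85.0 - 7.00333 = 77.997 dB


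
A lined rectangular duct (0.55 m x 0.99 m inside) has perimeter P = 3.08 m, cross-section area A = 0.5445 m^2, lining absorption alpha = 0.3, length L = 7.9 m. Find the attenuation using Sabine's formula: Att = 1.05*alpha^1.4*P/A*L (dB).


alpha^1.4 = 0.3^1.4 = 0.18534
Attenuation rate = 1.05 * alpha^1.4 * P / A
= 1.05 * 0.18534 * 3.08 / 0.5445 = 1.10081 dB/m
Total Att = 1.10081 * 7.9 = 8.6964 dB


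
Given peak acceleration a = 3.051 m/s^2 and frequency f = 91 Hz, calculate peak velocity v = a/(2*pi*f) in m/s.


omega = 2*pi*f = 2*pi*91 = 571.77 rad/s
v = a / omega = 3.051 / 571.77 = 0.0053361 m/s


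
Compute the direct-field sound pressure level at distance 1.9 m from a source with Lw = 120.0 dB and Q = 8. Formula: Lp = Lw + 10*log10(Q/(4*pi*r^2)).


4*pi*r^2 = 4*pi*1.9^2 = 45.3646 m^2
Q / (4*pi*r^2) = 8 / 45.3646 = 0.176349
Lp = 120.0 + 10*log10(0.176349) = 112.46 dB


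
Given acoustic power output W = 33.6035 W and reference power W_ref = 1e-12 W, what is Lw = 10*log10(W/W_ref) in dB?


W / W_ref = 33.6035 / 1e-12 = 3.36035e+13
Lw = 10 * log10(3.36035e+13) = 135.26 dB


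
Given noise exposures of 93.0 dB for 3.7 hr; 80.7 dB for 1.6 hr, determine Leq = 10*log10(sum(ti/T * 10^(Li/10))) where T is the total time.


T_total = 3.7 + 1.6 = 5.3 hr
(3.7/5.3) * 10^(93.0/10) = 1.39292e+09
(1.6/5.3) * 10^(80.7/10) = 3.54686e+07
Sum = 1.39292e+09 + 3.54686e+07 = 1.42839e+09
Leq = 10*log10(1.42839e+09) = 91.548 dB


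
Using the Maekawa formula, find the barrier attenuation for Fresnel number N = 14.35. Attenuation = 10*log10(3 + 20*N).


3 + 20*N = 3 + 20*14.35 = 290
Att = 10*log10(290) = 24.624 dB


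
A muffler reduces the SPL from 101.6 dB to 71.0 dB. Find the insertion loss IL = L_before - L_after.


Insertion loss = SPL without muffler - SPL with muffler
IL = 101.6 - 71.0 = 30.6 dB


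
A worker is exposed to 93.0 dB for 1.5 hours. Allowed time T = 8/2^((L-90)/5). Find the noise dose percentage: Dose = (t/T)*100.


T_allowed = 8 / 2^((93.0 - 90)/5) = 5.27803 hr
Dose = 1.5 / 5.27803 * 100 = 28.42 %


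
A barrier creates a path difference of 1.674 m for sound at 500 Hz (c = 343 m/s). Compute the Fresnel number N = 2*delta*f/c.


N = 2*delta*f/c = 2*delta/lambda, where lambda = c/f
lambda = 343 / 500 = 0.686 m
N = 2 * 1.674 / 0.686 = 4.8805


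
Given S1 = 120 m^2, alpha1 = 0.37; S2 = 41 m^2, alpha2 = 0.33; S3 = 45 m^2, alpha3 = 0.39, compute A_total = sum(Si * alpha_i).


120 * 0.37 = 44.4
41 * 0.33 = 13.53
45 * 0.39 = 17.55
A_total = 44.4 + 13.53 + 17.55 = 75.48 m^2


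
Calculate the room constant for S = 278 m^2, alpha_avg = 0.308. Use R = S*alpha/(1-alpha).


R = 278 * 0.308 / (1 - 0.308) = 123.73 m^2


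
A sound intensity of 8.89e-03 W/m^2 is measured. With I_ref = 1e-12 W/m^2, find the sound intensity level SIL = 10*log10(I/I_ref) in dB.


I / I_ref = 8.89e-03 / 1e-12 = 8.89e+09
SIL = 10 * log10(8.89e+09) = 99.489 dB


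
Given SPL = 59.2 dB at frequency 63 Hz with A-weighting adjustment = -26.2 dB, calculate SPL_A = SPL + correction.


A-weighting table: 63 Hz -> -26.2 dB correction
SPL_A = SPL + correction = 59.2 + (-26.2) = 33 dBA


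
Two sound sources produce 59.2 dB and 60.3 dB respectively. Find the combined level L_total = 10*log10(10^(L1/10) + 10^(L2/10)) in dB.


10^(59.2/10) = 831764
10^(60.3/10) = 1.07152e+06
Sum = 831764 + 1.07152e+06 = 1.90328e+06
L_total = 10*log10(1.90328e+06) = 62.795 dB


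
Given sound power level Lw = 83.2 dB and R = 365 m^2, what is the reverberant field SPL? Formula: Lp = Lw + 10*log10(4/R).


4/R = 4/365 = 0.0109589
Lp = 83.2 + 10*log10(0.0109589) = 63.598 dB


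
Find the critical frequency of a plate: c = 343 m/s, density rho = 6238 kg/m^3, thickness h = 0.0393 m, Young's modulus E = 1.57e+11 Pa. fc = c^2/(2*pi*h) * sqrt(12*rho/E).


12*rho/E = 12*6238/1.57e+11 = 4.7679e-07
sqrt(12*rho/E) = sqrt(4.7679e-07) = 0.0006905
c^2/(2*pi*h) = 343^2/(2*pi*0.0393) = 476448
fc = 476448 * 0.0006905 = 328.99 Hz


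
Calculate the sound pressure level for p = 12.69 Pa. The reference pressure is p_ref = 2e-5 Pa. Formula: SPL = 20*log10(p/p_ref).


p / p_ref = 12.69 / 2e-5 = 634500
SPL = 20 * log10(634500) = 116.05 dB


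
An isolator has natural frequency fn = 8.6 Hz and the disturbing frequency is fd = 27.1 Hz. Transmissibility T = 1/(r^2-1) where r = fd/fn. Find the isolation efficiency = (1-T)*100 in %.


r = 27.1 / 8.6 = 3.15116
r^2 - 1 = 3.15116^2 - 1 = 8.92981
T = 1/8.92981 = 0.111984
Efficiency = (1 - 0.111984)*100 = 88.802 %


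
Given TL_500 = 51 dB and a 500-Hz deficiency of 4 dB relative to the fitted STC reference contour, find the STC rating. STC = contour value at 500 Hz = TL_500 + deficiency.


By ASTM E413, STC = value of the fitted reference contour at 500 Hz.
Contour value at 500 Hz = TL_500 + deficiency = 51 + 4 = 55
STC = 55


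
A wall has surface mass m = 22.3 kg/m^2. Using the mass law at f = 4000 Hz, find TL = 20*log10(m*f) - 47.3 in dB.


m * f = 22.3 * 4000 = 89200
20*log10(89200) = 99.0073 dB
TL = 99.0073 - 47.3 = 51.707 dB


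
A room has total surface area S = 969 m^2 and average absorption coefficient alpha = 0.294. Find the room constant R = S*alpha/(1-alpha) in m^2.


R = 969 * 0.294 / (1 - 0.294) = 403.52 m^2


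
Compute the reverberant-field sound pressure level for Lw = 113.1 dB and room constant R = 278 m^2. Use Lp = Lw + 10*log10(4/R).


4/R = 4/278 = 0.0143885
Lp = 113.1 + 10*log10(0.0143885) = 94.68 dB


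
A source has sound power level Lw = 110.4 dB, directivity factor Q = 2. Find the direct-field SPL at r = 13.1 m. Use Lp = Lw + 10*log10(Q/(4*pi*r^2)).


4*pi*r^2 = 4*pi*13.1^2 = 2156.51 m^2
Q / (4*pi*r^2) = 2 / 2156.51 = 0.000927424
Lp = 110.4 + 10*log10(0.000927424) = 80.073 dB


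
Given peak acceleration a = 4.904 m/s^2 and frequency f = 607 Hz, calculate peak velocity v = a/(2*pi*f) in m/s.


omega = 2*pi*f = 2*pi*607 = 3813.89 rad/s
v = a / omega = 4.904 / 3813.89 = 0.0012858 m/s


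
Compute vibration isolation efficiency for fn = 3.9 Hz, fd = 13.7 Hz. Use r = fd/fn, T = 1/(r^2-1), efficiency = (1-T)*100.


r = 13.7 / 3.9 = 3.51282
r^2 - 1 = 3.51282^2 - 1 = 11.3399
T = 1/11.3399 = 0.0881842
Efficiency = (1 - 0.0881842)*100 = 91.182 %


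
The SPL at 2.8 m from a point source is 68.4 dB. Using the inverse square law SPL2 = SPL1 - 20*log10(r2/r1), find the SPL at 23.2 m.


r2/r1 = 23.2/2.8 = 8.28571
Correction = 20*log10(8.28571) = 18.3666 dB
SPL2 = 68.4 - 18.3666 = 50.033 dB


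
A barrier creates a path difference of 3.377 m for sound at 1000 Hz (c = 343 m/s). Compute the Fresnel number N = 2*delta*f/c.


N = 2*delta*f/c = 2*delta/lambda, where lambda = c/f
lambda = 343 / 1000 = 0.343 m
N = 2 * 3.377 / 0.343 = 19.691


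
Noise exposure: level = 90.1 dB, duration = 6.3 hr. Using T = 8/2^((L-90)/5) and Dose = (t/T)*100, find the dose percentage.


T_allowed = 8 / 2^((90.1 - 90)/5) = 7.88986 hr
Dose = 6.3 / 7.88986 * 100 = 79.849 %


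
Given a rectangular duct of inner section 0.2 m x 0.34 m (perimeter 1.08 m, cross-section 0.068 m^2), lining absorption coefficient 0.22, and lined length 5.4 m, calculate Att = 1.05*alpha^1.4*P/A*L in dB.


alpha^1.4 = 0.22^1.4 = 0.120058
Attenuation rate = 1.05 * alpha^1.4 * P / A
= 1.05 * 0.120058 * 1.08 / 0.068 = 2.00214 dB/m
Total Att = 2.00214 * 5.4 = 10.812 dB


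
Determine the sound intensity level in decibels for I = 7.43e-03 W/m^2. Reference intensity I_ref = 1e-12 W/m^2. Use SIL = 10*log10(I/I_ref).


I / I_ref = 7.43e-03 / 1e-12 = 7.43e+09
SIL = 10 * log10(7.43e+09) = 98.71 dB


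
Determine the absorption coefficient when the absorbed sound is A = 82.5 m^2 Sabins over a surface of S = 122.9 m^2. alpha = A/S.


Absorption coefficient = absorbed power / incident power
alpha = A / S = 82.5 / 122.9 = 0.67128


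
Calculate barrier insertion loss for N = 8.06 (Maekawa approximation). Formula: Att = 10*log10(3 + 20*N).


3 + 20*N = 3 + 20*8.06 = 164.2
Att = 10*log10(164.2) = 22.154 dB


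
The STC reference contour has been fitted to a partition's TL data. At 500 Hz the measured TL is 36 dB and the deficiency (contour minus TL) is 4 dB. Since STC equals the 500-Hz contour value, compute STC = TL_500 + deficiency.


By ASTM E413, STC = value of the fitted reference contour at 500 Hz.
Contour value at 500 Hz = TL_500 + deficiency = 36 + 4 = 40
STC = 40


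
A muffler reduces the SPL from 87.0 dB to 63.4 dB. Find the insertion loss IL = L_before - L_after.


Insertion loss = SPL without muffler - SPL with muffler
IL = 87.0 - 63.4 = 23.6 dB


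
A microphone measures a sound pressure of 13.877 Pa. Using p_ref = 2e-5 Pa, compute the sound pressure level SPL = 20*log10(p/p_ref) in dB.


p / p_ref = 13.877 / 2e-5 = 693850
SPL = 20 * log10(693850) = 116.83 dB


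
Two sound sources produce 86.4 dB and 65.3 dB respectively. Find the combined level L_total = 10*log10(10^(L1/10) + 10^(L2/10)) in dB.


10^(86.4/10) = 4.36516e+08
10^(65.3/10) = 3.38844e+06
Sum = 4.36516e+08 + 3.38844e+06 = 4.39904e+08
L_total = 10*log10(4.39904e+08) = 86.434 dB


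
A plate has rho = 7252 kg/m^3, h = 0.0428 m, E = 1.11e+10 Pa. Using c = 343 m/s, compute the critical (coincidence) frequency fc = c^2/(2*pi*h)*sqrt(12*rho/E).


12*rho/E = 12*7252/1.11e+10 = 7.84e-06
sqrt(12*rho/E) = sqrt(7.84e-06) = 0.0028
c^2/(2*pi*h) = 343^2/(2*pi*0.0428) = 437486
fc = 437486 * 0.0028 = 1225 Hz


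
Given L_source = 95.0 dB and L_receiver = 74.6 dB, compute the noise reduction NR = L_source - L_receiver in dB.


NR = L_source - L_receiver (difference between source and receiving room levels)
NR = 95.0 - 74.6 = 20.4 dB


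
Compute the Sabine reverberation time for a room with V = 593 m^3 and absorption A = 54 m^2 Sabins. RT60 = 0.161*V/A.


RT60 = 0.161 * 593 / 54 = 1.768 s


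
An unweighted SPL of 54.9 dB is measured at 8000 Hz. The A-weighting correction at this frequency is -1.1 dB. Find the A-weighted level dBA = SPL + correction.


A-weighting table: 8000 Hz -> -1.1 dB correction
SPL_A = SPL + correction = 54.9 + (-1.1) = 53.8 dBA


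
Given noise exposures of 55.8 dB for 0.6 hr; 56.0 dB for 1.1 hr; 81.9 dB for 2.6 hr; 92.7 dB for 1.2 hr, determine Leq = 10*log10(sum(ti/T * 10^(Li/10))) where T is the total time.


T_total = 0.6 + 1.1 + 2.6 + 1.2 = 5.5 hr
(0.6/5.5) * 10^(55.8/10) = 41475.2
(1.1/5.5) * 10^(56.0/10) = 79621.4
(2.6/5.5) * 10^(81.9/10) = 7.32168e+07
(1.2/5.5) * 10^(92.7/10) = 4.06274e+08
Sum = 41475.2 + 79621.4 + 7.32168e+07 + 4.06274e+08 = 4.79612e+08
Leq = 10*log10(4.79612e+08) = 86.809 dB


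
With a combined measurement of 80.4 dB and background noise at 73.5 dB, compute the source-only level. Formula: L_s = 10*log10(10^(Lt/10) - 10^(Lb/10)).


10^(80.4/10) = 1.09648e+08
10^(73.5/10) = 2.23872e+07
Difference = 1.09648e+08 - 2.23872e+07 = 8.72608e+07
L_source = 10*log10(8.72608e+07) = 79.408 dB


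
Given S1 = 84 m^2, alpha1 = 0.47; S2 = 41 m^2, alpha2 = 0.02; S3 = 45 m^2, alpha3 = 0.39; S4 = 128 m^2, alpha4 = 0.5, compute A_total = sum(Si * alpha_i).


84 * 0.47 = 39.48
41 * 0.02 = 0.82
45 * 0.39 = 17.55
128 * 0.5 = 64
A_total = 39.48 + 0.82 + 17.55 + 64 = 121.85 m^2


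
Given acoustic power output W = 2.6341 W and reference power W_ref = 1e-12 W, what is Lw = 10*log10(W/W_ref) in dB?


W / W_ref = 2.6341 / 1e-12 = 2.6341e+12
Lw = 10 * log10(2.6341e+12) = 124.21 dB


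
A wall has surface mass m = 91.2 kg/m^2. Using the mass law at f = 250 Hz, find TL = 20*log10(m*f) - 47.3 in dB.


m * f = 91.2 * 250 = 22800
20*log10(22800) = 87.1587 dB
TL = 87.1587 - 47.3 = 39.859 dB


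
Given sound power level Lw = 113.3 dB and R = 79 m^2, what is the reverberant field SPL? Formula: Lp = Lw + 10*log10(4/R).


4/R = 4/79 = 0.0506329
Lp = 113.3 + 10*log10(0.0506329) = 100.34 dB


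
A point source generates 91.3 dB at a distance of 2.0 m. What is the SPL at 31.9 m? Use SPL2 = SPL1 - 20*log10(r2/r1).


r2/r1 = 31.9/2.0 = 15.95
Correction = 20*log10(15.95) = 24.0552 dB
SPL2 = 91.3 - 24.0552 = 67.245 dB


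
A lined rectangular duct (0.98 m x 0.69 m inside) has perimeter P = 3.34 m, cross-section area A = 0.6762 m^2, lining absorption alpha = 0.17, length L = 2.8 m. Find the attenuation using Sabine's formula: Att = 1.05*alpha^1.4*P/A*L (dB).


alpha^1.4 = 0.17^1.4 = 0.0836813
Attenuation rate = 1.05 * alpha^1.4 * P / A
= 1.05 * 0.0836813 * 3.34 / 0.6762 = 0.433999 dB/m
Total Att = 0.433999 * 2.8 = 1.2152 dB


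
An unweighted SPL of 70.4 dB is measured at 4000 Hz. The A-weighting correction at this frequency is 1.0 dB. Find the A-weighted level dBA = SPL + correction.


A-weighting table: 4000 Hz -> 1.0 dB correction
SPL_A = SPL + correction = 70.4 + (1.0) = 71.4 dBA


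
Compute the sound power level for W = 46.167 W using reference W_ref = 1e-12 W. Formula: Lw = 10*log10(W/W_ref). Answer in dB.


W / W_ref = 46.167 / 1e-12 = 4.6167e+13
Lw = 10 * log10(4.6167e+13) = 136.64 dB
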